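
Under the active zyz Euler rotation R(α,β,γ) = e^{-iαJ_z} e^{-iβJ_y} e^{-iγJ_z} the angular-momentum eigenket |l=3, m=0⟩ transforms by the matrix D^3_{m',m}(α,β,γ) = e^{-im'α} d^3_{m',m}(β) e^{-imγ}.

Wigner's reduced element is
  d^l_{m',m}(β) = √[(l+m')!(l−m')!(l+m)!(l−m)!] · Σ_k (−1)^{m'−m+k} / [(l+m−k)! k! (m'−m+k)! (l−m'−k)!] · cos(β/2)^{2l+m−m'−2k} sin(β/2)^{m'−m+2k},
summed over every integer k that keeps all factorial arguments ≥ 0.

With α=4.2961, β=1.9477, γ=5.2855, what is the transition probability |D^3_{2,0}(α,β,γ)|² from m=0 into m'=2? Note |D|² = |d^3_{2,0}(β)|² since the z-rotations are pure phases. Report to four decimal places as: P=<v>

First d^3_{2,0}(β=1.9477), then the phase factors e^{-i(2)α} and e^{-i(0)γ}:
With c≡cos(β/2)=0.562120 and s≡sin(β/2)=0.827056, N=[120·1·6·6]^{1/2}=65.726707
k: max(0,(0)−(2))=0 … min(3+(0),3−(2))=1
  k=0: (−1)^2·65.7267/(12)·0.5621^4·0.8271^2 = +0.374063
  k=1: (−1)^3·65.7267/(12)·0.5621^2·0.8271^4 = -0.809762
d^3_{2,0}(1.9477) = +0.374063 -0.809762 = -0.435699
|D^3_{2,0}|² = |d^3_{2,0}(β)|² = (-0.435699)² = 0.189834 (the z-rotation phases have unit modulus)

P=0.1898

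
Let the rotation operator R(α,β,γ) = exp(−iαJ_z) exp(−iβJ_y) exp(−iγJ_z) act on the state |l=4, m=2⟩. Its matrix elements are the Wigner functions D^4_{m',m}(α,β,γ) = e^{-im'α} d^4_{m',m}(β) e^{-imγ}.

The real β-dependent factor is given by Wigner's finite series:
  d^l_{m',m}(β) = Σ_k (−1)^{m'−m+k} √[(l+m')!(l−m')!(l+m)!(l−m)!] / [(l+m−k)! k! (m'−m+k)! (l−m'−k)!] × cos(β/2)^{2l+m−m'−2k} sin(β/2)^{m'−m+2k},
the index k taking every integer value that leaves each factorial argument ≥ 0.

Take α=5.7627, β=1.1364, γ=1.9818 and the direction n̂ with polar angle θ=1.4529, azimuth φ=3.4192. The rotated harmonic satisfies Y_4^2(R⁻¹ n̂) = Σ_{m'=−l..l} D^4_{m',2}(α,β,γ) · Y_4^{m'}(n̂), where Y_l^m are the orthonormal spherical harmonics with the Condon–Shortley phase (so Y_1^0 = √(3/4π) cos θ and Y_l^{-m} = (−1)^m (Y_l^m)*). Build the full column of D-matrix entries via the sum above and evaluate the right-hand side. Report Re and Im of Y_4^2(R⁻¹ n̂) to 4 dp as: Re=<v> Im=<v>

Re=-0.0808 Im=-0.2888

Need the full column D^4_{m',2} for m'=−4..4 at α=5.7627, β=1.1364, γ=1.9818.
cos(β/2)=0.842871, sin(β/2)=0.538116
d^4_{-4,2}: single k=6 term ⇒ +0.091276;  D = +0.088710+0.021488i
d^4_{-3,2}: k∈[5..6] ⇒ +0.303282 -0.041205 = +0.262077;  D = +0.190300+0.180195i
d^4_{-2,2}: k∈[4..6] ⇒ +0.634802 -0.206994 +0.007031 = +0.434839;  D = +0.125252+0.416410i
d^4_{-1,2}: k∈[3..5] ⇒ +0.937449 -0.573150 +0.046723 = +0.411022;  D = -0.093025+0.400356i
d^4_{0,2}: k∈[2..4] ⇒ +0.985007 -1.070624 +0.163643 = +0.078025;  D = -0.053116+0.057155i
d^4_{1,2}: k∈[1..3] ⇒ +0.689985 -1.406173 +0.382100 = -0.334089;  D = +0.319016-0.099216i
d^4_{2,2}: k∈[0..2] ⇒ +0.254735 -1.245946 +0.634802 = -0.356409;  D = +0.347899+0.077418i
d^4_{3,2}: k∈[0..1] ⇒ -0.608509 +0.744077 = +0.135567;  D = -0.100163-0.091356i
d^4_{4,2}: single k=0 term ⇒ +0.549410;  D = -0.168054-0.523077i
Y_4^{m'}(θ=1.4529,φ=3.4192) and Σ D·Y over m':
  (+0.0887+0.0215i)·(+0.1912-0.3856i)  (+0.1903+0.1802i)·(-0.0970+0.1067i)  (+0.1253+0.4164i)·(-0.2532+0.1571i)  (-0.0930+0.4004i)·(+0.1543-0.0440i)  (-0.0531+0.0572i)·(+0.2742+0.0000i)  (+0.3190-0.0992i)·(-0.1543-0.0440i)  (+0.3479+0.0774i)·(-0.2532-0.1571i)  (-0.1002-0.0914i)·(+0.0970+0.1067i)  (-0.1681-0.5231i)·(+0.1912+0.3856i)
Y_4^2(R⁻¹ n̂) = -0.080789-0.288822i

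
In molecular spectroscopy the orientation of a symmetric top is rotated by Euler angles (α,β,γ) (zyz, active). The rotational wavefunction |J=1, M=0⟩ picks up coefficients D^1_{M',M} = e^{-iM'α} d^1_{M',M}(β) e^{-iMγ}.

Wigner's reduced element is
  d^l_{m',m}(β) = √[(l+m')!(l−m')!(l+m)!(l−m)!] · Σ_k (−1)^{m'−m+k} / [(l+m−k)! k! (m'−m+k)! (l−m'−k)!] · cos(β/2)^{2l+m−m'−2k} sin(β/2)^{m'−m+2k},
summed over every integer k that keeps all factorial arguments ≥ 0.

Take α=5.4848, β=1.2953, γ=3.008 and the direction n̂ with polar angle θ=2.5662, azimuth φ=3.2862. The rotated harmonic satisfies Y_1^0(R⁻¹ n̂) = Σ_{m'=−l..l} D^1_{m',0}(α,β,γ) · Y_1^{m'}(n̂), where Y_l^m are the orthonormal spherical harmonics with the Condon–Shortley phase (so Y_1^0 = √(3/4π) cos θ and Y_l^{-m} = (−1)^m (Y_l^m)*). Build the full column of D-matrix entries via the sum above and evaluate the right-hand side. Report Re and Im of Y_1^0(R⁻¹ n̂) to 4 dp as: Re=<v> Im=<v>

Need the full column D^1_{m',0} for m'=−1..1 at α=5.4848, β=1.2953, γ=3.008.
cos(β/2)=0.797504, sin(β/2)=0.603314
d^1_{-1,0}: single k=1 term ⇒ +0.680442;  D = +0.474856-0.487353i
d^1_{0,0}: k∈[0..1] ⇒ +0.636012 -0.363988 = +0.272025;  D = +0.272025+0.000000i
d^1_{1,0}: single k=0 term ⇒ -0.680442;  D = -0.474856-0.487353i
Y_1^{m'}(θ=2.5662,φ=3.2862) and Σ D·Y over m':
  (+0.4749-0.4874i)·(-0.1860+0.0271i)  (+0.2720+0.0000i)·(-0.4099+0.0000i)  (-0.4749-0.4874i)·(+0.1860+0.0271i)
Y_1^0(R⁻¹ n̂) = -0.261791+0.000000i

Re=-0.2618 Im=0.0000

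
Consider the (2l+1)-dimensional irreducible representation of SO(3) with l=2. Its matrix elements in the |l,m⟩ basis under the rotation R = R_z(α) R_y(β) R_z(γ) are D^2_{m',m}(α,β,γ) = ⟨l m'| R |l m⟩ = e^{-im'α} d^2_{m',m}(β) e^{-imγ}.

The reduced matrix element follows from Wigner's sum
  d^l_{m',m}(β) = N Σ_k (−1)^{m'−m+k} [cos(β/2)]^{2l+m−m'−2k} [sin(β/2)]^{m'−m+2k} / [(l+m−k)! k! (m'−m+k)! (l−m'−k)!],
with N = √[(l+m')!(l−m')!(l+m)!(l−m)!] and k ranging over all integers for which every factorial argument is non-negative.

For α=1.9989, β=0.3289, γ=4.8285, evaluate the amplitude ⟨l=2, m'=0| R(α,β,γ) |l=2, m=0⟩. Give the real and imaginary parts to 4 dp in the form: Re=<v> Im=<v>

Re=0.8435 Im=0.0000

Split into d^2_{0,0}(β=0.3289) × two z-phases.
With c≡cos(β/2)=0.986509 and s≡sin(β/2)=0.163710, N=[2·2·2·2]^{1/2}=4.000000
k: max(0,(0)−(0))=0 … min(2+(0),2−(0))=2
  k=0: (−1)^0·4.0000/(4)·0.9865^4·0.1637^0 = +0.947117
  k=1: (−1)^1·4.0000/(1)·0.9865^2·0.1637^2 = -0.104330
  k=2: (−1)^2·4.0000/(4)·0.9865^0·0.1637^4 = +0.000718
d^2_{0,0}(0.3289) = +0.947117 -0.104330 +0.000718 = +0.843504
Phases: e^{-i·(0)·1.9989}=+1.000000+0.000000i, e^{-i·(0)·4.8285}=+1.000000+0.000000i ⇒ D=+0.843504+0.000000i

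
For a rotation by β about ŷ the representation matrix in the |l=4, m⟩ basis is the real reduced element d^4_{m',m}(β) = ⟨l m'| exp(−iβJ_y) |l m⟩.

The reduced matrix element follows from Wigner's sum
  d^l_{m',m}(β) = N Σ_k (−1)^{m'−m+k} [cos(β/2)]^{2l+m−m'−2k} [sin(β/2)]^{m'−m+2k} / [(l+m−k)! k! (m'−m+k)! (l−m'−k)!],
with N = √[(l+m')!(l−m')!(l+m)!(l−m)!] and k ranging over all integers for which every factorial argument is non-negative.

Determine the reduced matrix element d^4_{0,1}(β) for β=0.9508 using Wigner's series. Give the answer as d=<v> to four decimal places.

d^4_{0,1}(β=0.9508) via Wigner's sum:
c=cos(0.9508/2)=0.889110, s=sin(0.9508/2)=0.457694; N=√[24·24·120·6]=643.987578
k∈{1,2,3,4} keeps every argument non-negative
  k=1: (−1)^0·643.9876/(144)·0.8891^7·0.4577^1 = +0.899038
  k=2: (−1)^1·643.9876/(24)·0.8891^5·0.4577^3 = -1.429450
  k=3: (−1)^2·643.9876/(24)·0.8891^3·0.4577^5 = +0.378799
  k=4: (−1)^3·643.9876/(144)·0.8891^1·0.4577^7 = -0.016730
d^4_{0,1}(0.9508) = +0.899038 -1.429450 +0.378799 -0.016730 = -0.168344

d=-0.1683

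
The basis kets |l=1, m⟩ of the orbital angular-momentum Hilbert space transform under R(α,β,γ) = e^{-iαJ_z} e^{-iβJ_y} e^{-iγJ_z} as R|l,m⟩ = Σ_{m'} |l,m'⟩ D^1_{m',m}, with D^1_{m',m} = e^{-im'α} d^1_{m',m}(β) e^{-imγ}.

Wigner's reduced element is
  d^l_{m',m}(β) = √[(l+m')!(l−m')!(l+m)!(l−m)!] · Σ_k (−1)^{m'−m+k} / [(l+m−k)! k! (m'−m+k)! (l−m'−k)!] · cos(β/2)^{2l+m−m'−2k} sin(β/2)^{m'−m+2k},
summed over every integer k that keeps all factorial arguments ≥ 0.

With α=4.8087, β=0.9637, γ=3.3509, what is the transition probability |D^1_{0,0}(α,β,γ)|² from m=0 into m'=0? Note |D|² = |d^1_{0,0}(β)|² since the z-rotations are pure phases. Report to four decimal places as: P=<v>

P=0.3255

D^1_{0,0}(4.8087,0.9637,3.3509) = e^{-i·0·4.8087}·d^1_{0,0}(0.9637)·e^{-i·0·3.3509}. Compute d first:
With c≡cos(β/2)=0.886139 and s≡sin(β/2)=0.463419, N=[1·1·1·1]^{1/2}=1.000000
k: max(0,(0)−(0))=0 … min(1+(0),1−(0))=1
  k=0: (−1)^0·1.0000/(1)·0.8861^2·0.4634^0 = +0.785243
  k=1: (−1)^1·1.0000/(1)·0.8861^0·0.4634^2 = -0.214757
d^1_{0,0}(0.9637) = +0.785243 -0.214757 = +0.570485
|D^1_{0,0}|² = |d^1_{0,0}(β)|² = (+0.570485)² = 0.325453 (the z-rotation phases have unit modulus)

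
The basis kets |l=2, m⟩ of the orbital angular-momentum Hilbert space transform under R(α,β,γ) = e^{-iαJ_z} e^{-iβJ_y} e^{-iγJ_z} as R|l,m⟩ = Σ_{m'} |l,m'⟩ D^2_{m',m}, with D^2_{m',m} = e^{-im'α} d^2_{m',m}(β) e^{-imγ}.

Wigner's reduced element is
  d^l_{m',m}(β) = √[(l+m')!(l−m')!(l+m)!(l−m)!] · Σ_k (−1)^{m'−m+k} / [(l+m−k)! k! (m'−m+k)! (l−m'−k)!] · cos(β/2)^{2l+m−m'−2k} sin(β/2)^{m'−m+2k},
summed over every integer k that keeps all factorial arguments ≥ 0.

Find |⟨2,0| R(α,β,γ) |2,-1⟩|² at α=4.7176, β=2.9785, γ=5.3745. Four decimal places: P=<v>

D^2_{0,-1}(4.7176,2.9785,5.3745) = e^{-i·0·4.7176}·d^2_{0,-1}(2.9785)·e^{-i·-1·5.3745}. Compute d first:
c=cos(2.9785/2)=0.081456, s=sin(2.9785/2)=0.996677; N=√[2·2·1·6]=4.898979
The bounds max(0,m−m')=0 and min(l+m,l−m')=1 give 2 terms
  k=0: (−1)^1·4.8990/(2)·0.0815^3·0.9967^1 = -0.001319
  k=1: (−1)^2·4.8990/(2)·0.0815^1·0.9967^3 = +0.197543
d^2_{0,-1}(2.9785) = -0.001319 +0.197543 = +0.196224
|D^2_{0,-1}|² = |d^2_{0,-1}(β)|² = (+0.196224)² = 0.038504 (the z-rotation phases have unit modulus)

P=0.0385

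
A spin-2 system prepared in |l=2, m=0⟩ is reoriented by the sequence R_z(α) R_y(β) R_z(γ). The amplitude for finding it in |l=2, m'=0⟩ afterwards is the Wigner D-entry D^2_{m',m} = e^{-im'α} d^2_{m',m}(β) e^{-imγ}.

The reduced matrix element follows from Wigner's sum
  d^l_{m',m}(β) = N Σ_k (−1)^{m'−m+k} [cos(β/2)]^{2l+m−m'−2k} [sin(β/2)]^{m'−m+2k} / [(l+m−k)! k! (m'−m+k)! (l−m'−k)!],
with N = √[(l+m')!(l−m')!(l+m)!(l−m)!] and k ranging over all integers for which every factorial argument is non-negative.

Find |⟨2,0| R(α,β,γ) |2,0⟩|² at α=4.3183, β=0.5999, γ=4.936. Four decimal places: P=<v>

D^2_{0,0}(4.3183,0.5999,4.936) = e^{-i·0·4.3183}·d^2_{0,0}(0.5999)·e^{-i·0·4.936}. Compute d first:
With c≡cos(β/2)=0.955351 and s≡sin(β/2)=0.295472, N=[2·2·2·2]^{1/2}=4.000000
k∈{0,1,2} keeps every argument non-negative
  k=0: (−1)^0·4.0000/(4)·0.9554^4·0.2955^0 = +0.833014
  k=1: (−1)^1·4.0000/(1)·0.9554^2·0.2955^2 = -0.318728
  k=2: (−1)^2·4.0000/(4)·0.9554^0·0.2955^4 = +0.007622
d^2_{0,0}(0.5999) = +0.833014 -0.318728 +0.007622 = +0.521908
|D^2_{0,0}|² = |d^2_{0,0}(β)|² = (+0.521908)² = 0.272388 (the z-rotation phases have unit modulus)

P=0.2724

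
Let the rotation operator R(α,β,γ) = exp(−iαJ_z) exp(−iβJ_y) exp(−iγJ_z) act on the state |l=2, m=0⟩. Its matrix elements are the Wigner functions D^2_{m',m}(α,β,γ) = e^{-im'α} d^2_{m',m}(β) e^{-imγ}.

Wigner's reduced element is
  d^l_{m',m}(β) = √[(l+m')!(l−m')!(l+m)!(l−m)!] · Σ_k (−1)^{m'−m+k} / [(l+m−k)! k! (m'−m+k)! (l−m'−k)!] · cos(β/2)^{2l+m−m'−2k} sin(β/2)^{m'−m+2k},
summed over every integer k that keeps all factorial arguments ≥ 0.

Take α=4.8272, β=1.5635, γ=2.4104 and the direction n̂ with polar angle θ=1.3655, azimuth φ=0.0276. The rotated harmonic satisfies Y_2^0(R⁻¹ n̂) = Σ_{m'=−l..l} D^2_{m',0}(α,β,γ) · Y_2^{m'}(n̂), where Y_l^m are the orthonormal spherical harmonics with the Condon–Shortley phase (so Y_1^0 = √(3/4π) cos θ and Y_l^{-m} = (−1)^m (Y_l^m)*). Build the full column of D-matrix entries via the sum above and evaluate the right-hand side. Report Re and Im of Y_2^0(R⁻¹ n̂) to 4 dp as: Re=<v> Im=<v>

Re=-0.3083 Im=0.0000

Need the full column D^2_{m',0} for m'=−2..2 at α=4.8272, β=1.5635, γ=2.4104.
cos(β/2)=0.709682, sin(β/2)=0.704522
d^2_{-2,0}: single k=2 term ⇒ +0.612340;  D = -0.596267-0.139374i
d^2_{-1,0}: k∈[1..2] ⇒ +0.616824 -0.607888 = +0.008936;  D = +0.001024-0.008877i
d^2_{0,0}: k∈[0..2] ⇒ +0.253661 -0.999947 +0.246365 = -0.499920;  D = -0.499920+0.000000i
d^2_{1,0}: k∈[0..1] ⇒ -0.616824 +0.607888 = -0.008936;  D = -0.001024-0.008877i
d^2_{2,0}: single k=0 term ⇒ +0.612340;  D = -0.596267+0.139374i
Y_2^{m'}(θ=1.3655,φ=0.0276) and Σ D·Y over m':
  (-0.5963-0.1394i)·(+0.3697-0.0204i)  (+0.0010-0.0089i)·(+0.1541-0.0043i)  (-0.4999+0.0000i)·(-0.2761+0.0000i)  (-0.0010-0.0089i)·(-0.1541-0.0043i)  (-0.5963+0.1394i)·(+0.3697+0.0204i)
Y_2^0(R⁻¹ n̂) = -0.308270+0.000000i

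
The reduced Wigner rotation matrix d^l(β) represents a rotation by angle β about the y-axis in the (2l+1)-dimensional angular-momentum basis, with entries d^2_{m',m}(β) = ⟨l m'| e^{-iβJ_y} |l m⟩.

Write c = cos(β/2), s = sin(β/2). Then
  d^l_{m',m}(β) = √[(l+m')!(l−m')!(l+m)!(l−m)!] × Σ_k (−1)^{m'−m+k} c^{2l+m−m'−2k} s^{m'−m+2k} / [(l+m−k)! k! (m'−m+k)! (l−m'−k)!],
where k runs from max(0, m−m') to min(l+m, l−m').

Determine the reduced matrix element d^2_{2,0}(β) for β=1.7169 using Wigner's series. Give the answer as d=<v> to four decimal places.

d^2_{2,0}(β=1.7169) via Wigner's sum:
c=cos(1.7169/2)=0.653611, s=sin(1.7169/2)=0.756830; N=√[24·1·2·2]=9.797959
Admissible k: 0..0 (factorial args all ≥0)
  k=0: (−1)^2·9.7980/(4)·0.6536^2·0.7568^2 = +0.599393
d^2_{2,0}(1.7169) = +0.599393

d=0.5994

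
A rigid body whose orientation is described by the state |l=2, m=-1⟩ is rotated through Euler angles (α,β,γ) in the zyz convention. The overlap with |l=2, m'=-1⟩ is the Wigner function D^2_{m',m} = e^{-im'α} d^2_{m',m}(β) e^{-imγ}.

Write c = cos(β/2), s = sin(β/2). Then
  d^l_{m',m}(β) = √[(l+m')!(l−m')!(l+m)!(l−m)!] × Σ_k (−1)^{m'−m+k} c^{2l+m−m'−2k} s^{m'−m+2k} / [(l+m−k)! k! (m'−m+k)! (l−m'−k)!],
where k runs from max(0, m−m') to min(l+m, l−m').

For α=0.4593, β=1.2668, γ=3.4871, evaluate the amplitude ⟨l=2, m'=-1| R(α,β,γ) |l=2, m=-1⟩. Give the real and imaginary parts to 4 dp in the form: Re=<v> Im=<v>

Split into d^2_{-1,-1}(β=1.2668) × two z-phases.
c=cos(1.2668/2)=0.806020, s=sin(1.2668/2)=0.591889; N=√[1·6·1·6]=6.000000
Admissible k: 0..1 (factorial args all ≥0)
  k=0: (−1)^0·6.0000/(6)·0.8060^4·0.5919^0 = +0.422068
  k=1: (−1)^1·6.0000/(2)·0.8060^2·0.5919^2 = -0.682799
d^2_{-1,-1}(1.2668) = +0.422068 -0.682799 = -0.260730
Phases: e^{-i·(-1)·0.4593}=+0.896363+0.443321i, e^{-i·(-1)·3.4871}=-0.940904-0.338674i ⇒ D=+0.180751+0.187908i

Re=0.1808 Im=0.1879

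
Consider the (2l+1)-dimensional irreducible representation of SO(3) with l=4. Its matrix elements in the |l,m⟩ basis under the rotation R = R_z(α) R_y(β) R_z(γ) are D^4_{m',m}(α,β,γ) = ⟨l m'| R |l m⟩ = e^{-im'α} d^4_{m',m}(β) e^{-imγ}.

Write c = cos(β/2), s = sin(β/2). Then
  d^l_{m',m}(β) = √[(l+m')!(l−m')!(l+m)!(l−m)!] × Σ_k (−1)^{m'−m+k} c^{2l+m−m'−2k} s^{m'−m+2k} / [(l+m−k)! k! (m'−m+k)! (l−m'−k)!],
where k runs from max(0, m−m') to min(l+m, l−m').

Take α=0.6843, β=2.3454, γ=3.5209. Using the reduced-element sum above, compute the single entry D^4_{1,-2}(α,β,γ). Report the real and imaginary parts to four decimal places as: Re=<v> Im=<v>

Split into d^4_{1,-2}(β=2.3454) × two z-phases.
c=cos(2.3454/2)=0.387664, s=sin(2.3454/2)=0.921801; N=√[120·6·2·720]=1018.233765
k∈{0,1,2} keeps every argument non-negative
  k=0: (−1)^3·1018.2338/(72)·0.3877^5·0.9218^3 = -0.096985
  k=1: (−1)^4·1018.2338/(48)·0.3877^3·0.9218^5 = +0.822543
  k=2: (−1)^5·1018.2338/(240)·0.3877^1·0.9218^7 = -0.930146
d^4_{1,-2}(2.3454) = -0.096985 +0.822543 -0.930146 = -0.204588
Phases: e^{-i·(1)·0.6843}=+0.774862-0.632131i, e^{-i·(-2)·3.5209}=+0.725790+0.687917i ⇒ D=-0.204023-0.015190i

Re=-0.2040 Im=-0.0152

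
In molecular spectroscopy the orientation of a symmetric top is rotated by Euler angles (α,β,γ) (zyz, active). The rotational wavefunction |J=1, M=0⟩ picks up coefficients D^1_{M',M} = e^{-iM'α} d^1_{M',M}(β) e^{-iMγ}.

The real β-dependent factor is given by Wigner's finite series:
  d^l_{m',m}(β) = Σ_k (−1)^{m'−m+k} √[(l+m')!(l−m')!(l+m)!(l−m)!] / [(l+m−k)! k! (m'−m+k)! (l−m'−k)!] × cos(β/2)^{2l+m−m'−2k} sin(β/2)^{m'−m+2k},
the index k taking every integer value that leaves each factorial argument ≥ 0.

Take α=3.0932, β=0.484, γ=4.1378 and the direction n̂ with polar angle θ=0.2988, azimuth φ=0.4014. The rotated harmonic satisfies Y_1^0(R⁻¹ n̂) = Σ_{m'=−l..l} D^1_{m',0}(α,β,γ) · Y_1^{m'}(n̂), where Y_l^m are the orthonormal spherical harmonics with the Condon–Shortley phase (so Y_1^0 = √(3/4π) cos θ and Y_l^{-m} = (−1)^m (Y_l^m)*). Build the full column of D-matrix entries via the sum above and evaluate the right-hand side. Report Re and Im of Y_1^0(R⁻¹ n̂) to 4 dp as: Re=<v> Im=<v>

Re=0.3530 Im=0.0000

Need the full column D^1_{m',0} for m'=−1..1 at α=3.0932, β=0.484, γ=4.1378.
cos(β/2)=0.970861, sin(β/2)=0.239645
d^1_{-1,0}: single k=1 term ⇒ +0.329033;  D = -0.328648+0.015917i
d^1_{0,0}: k∈[0..1] ⇒ +0.942570 -0.057430 = +0.885141;  D = +0.885141+0.000000i
d^1_{1,0}: single k=0 term ⇒ -0.329033;  D = +0.328648+0.015917i
Y_1^{m'}(θ=0.2988,φ=0.4014) and Σ D·Y over m':
  (-0.3286+0.0159i)·(+0.0936-0.0397i)  (+0.8851+0.0000i)·(+0.4670+0.0000i)  (+0.3286+0.0159i)·(-0.0936-0.0397i)
Y_1^0(R⁻¹ n̂) = +0.353047+0.000000i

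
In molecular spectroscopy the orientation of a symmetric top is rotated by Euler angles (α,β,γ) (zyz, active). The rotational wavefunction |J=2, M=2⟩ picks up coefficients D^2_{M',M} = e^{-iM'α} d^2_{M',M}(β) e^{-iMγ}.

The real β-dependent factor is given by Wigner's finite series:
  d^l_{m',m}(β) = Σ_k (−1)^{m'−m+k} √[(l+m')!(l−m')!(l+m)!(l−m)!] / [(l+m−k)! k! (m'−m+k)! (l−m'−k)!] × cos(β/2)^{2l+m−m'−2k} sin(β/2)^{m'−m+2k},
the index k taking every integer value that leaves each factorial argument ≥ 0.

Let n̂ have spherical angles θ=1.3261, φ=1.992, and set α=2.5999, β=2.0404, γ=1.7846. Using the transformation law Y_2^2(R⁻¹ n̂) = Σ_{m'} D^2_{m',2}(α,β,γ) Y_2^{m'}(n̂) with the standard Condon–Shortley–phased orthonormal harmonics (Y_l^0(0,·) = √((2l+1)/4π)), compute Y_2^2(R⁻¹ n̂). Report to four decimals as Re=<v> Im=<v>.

Re=-0.1112 Im=-0.2205

Need the full column D^2_{m',2} for m'=−2..2 at α=2.5999, β=2.0404, γ=1.7846.
cos(β/2)=0.523196, sin(β/2)=0.852213
d^2_{-2,2}: single k=4 term ⇒ +0.527463;  D = -0.031525+0.526520i
d^2_{-1,2}: single k=3 term ⇒ +0.647646;  D = +0.366488-0.533978i
d^2_{0,2}: single k=2 term ⇒ +0.486967;  D = -0.443121+0.201943i
d^2_{1,2}: single k=1 term ⇒ +0.244101;  D = +0.242514+0.027788i
d^2_{2,2}: single k=0 term ⇒ +0.074930;  D = -0.059388-0.045691i
Y_2^{m'}(θ=1.3261,φ=1.992) and Σ D·Y over m':
  (-0.0315+0.5265i)·(-0.2420+0.2713i)  (+0.3665-0.5340i)·(-0.0742-0.1657i)  (-0.4431+0.2019i)·(-0.2599+0.0000i)  (+0.2425+0.0278i)·(+0.0742-0.1657i)  (-0.0594-0.0457i)·(-0.2420-0.2713i)
Y_2^2(R⁻¹ n̂) = -0.111195-0.220509i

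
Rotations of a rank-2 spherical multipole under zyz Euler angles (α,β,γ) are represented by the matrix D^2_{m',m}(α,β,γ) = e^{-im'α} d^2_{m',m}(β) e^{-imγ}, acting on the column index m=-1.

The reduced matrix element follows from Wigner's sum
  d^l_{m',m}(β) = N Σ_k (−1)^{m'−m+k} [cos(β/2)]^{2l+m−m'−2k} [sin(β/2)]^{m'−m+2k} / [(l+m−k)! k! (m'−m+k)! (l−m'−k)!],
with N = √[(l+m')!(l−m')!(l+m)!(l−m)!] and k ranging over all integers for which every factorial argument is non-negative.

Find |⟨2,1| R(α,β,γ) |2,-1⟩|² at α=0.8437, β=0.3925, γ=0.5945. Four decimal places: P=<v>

First d^2_{1,-1}(β=0.3925), then the phase factors e^{-i(1)α} and e^{-i(-1)γ}:
c=cos(0.3925/2)=0.980805, s=sin(0.3925/2)=0.194993; N=√[6·1·1·6]=6.000000
Admissible k: 0..1 (factorial args all ≥0)
  k=0: (−1)^2·6.0000/(2)·0.9808^2·0.1950^2 = +0.109729
  k=1: (−1)^3·6.0000/(6)·0.9808^0·0.1950^4 = -0.001446
d^2_{1,-1}(0.3925) = +0.109729 -0.001446 = +0.108284
|D^2_{1,-1}|² = |d^2_{1,-1}(β)|² = (+0.108284)² = 0.011725 (the z-rotation phases have unit modulus)

P=0.0117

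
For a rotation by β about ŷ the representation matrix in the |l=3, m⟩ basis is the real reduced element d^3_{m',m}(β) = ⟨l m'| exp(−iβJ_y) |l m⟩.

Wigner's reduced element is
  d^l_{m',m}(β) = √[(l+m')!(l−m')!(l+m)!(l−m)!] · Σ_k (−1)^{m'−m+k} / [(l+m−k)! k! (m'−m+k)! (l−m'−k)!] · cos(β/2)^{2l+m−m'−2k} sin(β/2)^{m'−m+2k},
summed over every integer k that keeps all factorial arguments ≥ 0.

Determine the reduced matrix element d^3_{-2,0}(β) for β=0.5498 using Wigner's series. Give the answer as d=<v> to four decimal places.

d=0.3188

d^3_{-2,0}(β=0.5498) via Wigner's sum:
Half-angle: c=0.962452, s=0.271451. N=√(1·120·6·6)=65.726707
Admissible k: 2..3 (factorial args all ≥0)
  k=2: (−1)^0·65.7267/(12)·0.9625^4·0.2715^2 = +0.346306
  k=3: (−1)^1·65.7267/(12)·0.9625^2·0.2715^4 = -0.027548
d^3_{-2,0}(0.5498) = +0.346306 -0.027548 = +0.318758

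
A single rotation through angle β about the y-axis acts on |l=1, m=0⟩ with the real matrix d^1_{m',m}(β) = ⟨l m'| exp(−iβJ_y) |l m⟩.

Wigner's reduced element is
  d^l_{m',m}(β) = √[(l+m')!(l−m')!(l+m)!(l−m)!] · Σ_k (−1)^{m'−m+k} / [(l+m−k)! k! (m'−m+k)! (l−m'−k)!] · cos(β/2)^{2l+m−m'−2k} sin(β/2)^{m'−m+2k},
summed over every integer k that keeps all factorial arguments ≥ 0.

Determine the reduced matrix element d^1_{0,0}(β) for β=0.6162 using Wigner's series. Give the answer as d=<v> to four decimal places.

d=0.8161

d^1_{0,0}(β=0.6162) via Wigner's sum:
With c≡cos(β/2)=0.952911 and s≡sin(β/2)=0.303249, N=[1·1·1·1]^{1/2}=1.000000
k: max(0,(0)−(0))=0 … min(1+(0),1−(0))=1
  k=0: (−1)^0·1.0000/(1)·0.9529^2·0.3032^0 = +0.908040
  k=1: (−1)^1·1.0000/(1)·0.9529^0·0.3032^2 = -0.091960
d^1_{0,0}(0.6162) = +0.908040 -0.091960 = +0.816081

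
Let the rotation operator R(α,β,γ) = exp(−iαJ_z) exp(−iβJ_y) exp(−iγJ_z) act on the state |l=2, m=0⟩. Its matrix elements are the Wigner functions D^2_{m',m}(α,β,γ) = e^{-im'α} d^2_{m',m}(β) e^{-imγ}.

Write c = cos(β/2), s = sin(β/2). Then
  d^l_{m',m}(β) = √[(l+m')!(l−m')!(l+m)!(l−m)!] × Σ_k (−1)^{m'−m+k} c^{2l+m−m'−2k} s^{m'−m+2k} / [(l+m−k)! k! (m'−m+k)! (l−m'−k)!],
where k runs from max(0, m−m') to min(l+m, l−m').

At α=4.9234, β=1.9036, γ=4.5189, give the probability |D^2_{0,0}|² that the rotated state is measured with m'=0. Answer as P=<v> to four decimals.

Split into d^2_{0,0}(β=1.9036) × two z-phases.
Half-angle: c=0.580218, s=0.814461. N=√(2·2·2·2)=4.000000
k: max(0,(0)−(0))=0 … min(2+(0),2−(0))=2
  k=0: (−1)^0·4.0000/(4)·0.5802^4·0.8145^0 = +0.113335
  k=1: (−1)^1·4.0000/(1)·0.5802^2·0.8145^2 = -0.893271
  k=2: (−1)^2·4.0000/(4)·0.5802^0·0.8145^4 = +0.440029
d^2_{0,0}(1.9036) = +0.113335 -0.893271 +0.440029 = -0.339906
|D^2_{0,0}|² = |d^2_{0,0}(β)|² = (-0.339906)² = 0.115536 (the z-rotation phases have unit modulus)

P=0.1155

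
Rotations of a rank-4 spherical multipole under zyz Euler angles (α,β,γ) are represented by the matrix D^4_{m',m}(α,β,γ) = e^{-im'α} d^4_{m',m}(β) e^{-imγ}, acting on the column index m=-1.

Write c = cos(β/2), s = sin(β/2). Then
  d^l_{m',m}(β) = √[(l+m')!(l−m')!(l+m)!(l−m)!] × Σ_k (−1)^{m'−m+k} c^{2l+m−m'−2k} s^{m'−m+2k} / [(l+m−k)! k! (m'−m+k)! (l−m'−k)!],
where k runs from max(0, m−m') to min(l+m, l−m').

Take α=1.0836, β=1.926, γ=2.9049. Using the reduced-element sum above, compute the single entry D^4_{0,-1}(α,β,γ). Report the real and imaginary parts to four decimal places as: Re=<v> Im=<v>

First d^4_{0,-1}(β=1.926), then the phase factors e^{-i(0)α} and e^{-i(-1)γ}:
Half-angle: c=0.571060, s=0.820908. N=√(24·24·6·120)=643.987578
k∈{0,1,2,3} keeps every argument non-negative
  k=0: (−1)^1·643.9876/(144)·0.5711^7·0.8209^1 = -0.072708
  k=1: (−1)^2·643.9876/(24)·0.5711^5·0.8209^3 = +0.901485
  k=2: (−1)^3·643.9876/(24)·0.5711^3·0.8209^5 = -1.862879
  k=3: (−1)^4·643.9876/(144)·0.5711^1·0.8209^7 = +0.641593
d^4_{0,-1}(1.926) = -0.072708 +0.901485 -1.862879 +0.641593 = -0.392509
Phases: e^{-i·(0)·1.0836}=+1.000000+0.000000i, e^{-i·(-1)·2.9049}=-0.972119+0.234489i ⇒ D=+0.381565-0.092039i

Re=0.3816 Im=-0.0920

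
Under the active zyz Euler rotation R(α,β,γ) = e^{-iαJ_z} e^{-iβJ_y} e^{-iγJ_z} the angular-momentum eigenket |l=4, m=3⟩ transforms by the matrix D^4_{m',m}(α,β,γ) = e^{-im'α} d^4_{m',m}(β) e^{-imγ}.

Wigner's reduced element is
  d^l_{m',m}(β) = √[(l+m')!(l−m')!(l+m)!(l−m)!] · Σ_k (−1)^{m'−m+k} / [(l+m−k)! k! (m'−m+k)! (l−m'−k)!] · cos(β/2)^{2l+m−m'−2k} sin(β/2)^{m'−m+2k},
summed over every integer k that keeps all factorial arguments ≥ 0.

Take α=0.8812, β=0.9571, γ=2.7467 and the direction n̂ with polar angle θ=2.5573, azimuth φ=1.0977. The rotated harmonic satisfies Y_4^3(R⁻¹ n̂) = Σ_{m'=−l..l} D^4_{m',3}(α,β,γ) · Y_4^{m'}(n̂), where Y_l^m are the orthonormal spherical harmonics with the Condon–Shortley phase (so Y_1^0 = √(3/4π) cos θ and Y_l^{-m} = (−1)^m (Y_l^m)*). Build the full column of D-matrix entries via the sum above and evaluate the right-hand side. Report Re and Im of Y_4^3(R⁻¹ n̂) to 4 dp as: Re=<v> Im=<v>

Need the full column D^4_{m',3} for m'=−4..4 at α=0.8812, β=0.9571, γ=2.7467.
cos(β/2)=0.887664, sin(β/2)=0.460493
d^4_{-4,3}: single k=7 term ⇒ +0.011024;  D = +0.000032+0.011024i
d^4_{-3,3}: k∈[6..7] ⇒ +0.052593 -0.002022 = +0.050571;  D = +0.039109+0.032061i
d^4_{-2,3}: k∈[5..6] ⇒ +0.162571 -0.014584 = +0.147987;  D = +0.145197-0.028605i
d^4_{-1,3}: k∈[4..5] ⇒ +0.369320 -0.059635 = +0.309685;  D = +0.147132-0.272501i
d^4_{0,3}: k∈[3..4] ⇒ +0.636757 -0.171365 = +0.465392;  D = -0.175265-0.431129i
d^4_{1,3}: k∈[2..3] ⇒ +0.823391 -0.369320 = +0.454070;  D = -0.433321-0.135695i
d^4_{2,3}: k∈[1..2] ⇒ +0.748213 -0.604081 = +0.144132;  D = -0.120741+0.078713i
d^4_{3,3}: k∈[0..1] ⇒ +0.385467 -0.726162 = -0.340695;  D = +0.038036-0.338565i
d^4_{4,3}: single k=0 term ⇒ -0.565596;  D = -0.393457-0.406313i
Y_4^{m'}(θ=2.5573,φ=1.0977) and Σ D·Y over m':
  (+0.0000+0.0110i)·(-0.0129+0.0389i)  (+0.0391+0.0321i)·(+0.1732-0.0264i)  (+0.1452-0.0286i)·(-0.2304-0.3195i)  (+0.1471-0.2725i)·(-0.1855+0.3623i)  (-0.1753-0.4311i)·(-0.0984+0.0000i)  (-0.4333-0.1357i)·(+0.1855+0.3623i)  (-0.1207+0.0787i)·(-0.2304+0.3195i)  (+0.0380-0.3386i)·(-0.1732-0.0264i)  (-0.3935-0.4063i)·(-0.0129-0.0389i)
Y_4^3(R⁻¹ n̂) = -0.001471-0.049834i

Re=-0.0015 Im=-0.0498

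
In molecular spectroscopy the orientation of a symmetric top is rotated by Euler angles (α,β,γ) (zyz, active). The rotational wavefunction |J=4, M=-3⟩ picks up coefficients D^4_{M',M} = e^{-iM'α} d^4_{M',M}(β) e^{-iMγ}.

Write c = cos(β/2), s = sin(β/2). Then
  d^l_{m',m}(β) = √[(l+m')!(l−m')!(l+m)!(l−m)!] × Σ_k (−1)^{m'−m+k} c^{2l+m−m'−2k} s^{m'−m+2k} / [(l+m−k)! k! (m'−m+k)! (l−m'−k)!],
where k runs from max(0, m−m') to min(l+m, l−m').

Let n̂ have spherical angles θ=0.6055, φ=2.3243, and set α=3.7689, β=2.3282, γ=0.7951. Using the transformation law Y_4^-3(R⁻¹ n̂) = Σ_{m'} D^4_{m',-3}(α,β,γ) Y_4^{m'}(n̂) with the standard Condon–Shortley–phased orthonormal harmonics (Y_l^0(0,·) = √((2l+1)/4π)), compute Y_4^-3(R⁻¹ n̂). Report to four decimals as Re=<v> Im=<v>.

Re=0.3953 Im=0.0933

Need the full column D^4_{m',-3} for m'=−4..4 at α=3.7689, β=2.3282, γ=0.7951.
cos(β/2)=0.395577, sin(β/2)=0.918433
d^4_{-4,-3}: single k=1 term ⇒ +0.003937;  D = +0.000713-0.003872i
d^4_{-3,-3}: k∈[0..1] ⇒ +0.000600 -0.022625 = -0.022025;  D = -0.009484-0.019878i
d^4_{-2,-3}: k∈[0..1] ⇒ -0.005209 +0.084233 = +0.079025;  D = -0.069414-0.037770i
d^4_{-1,-3}: k∈[0..1] ⇒ +0.025654 -0.230480 = -0.204826;  D = -0.203125+0.026346i
d^4_{0,-3}: k∈[0..1] ⇒ -0.088790 +0.478624 = +0.389835;  D = -0.283560+0.267516i
d^4_{1,-3}: k∈[0..1] ⇒ +0.230480 -0.745447 = -0.514967;  D = -0.095838+0.505971i
d^4_{2,-3}: k∈[0..1] ⇒ -0.454063 +0.815881 = +0.361818;  D = +0.154149+0.327338i
d^4_{3,-3}: k∈[0..1] ⇒ +0.657423 -0.506266 = +0.151157;  D = -0.132407-0.072916i
d^4_{4,-3}: single k=0 term ⇒ -0.616748;  D = -0.612018+0.076238i
Y_4^{m'}(θ=0.6055,φ=2.3243) and Σ D·Y over m':
  (+0.0007-0.0039i)·(-0.0461-0.0059i)  (-0.0095-0.0199i)·(+0.1464-0.1207i)  (-0.0694-0.0378i)·(-0.0258+0.4037i)  (-0.2031+0.0263i)·(-0.2624-0.2797i)  (-0.2836+0.2675i)·(-0.1359+0.0000i)  (-0.0958+0.5060i)·(+0.2624-0.2797i)  (+0.1541+0.3273i)·(-0.0258-0.4037i)  (-0.1324-0.0729i)·(-0.1464-0.1207i)  (-0.6120+0.0762i)·(-0.0461+0.0059i)
Y_4^-3(R⁻¹ n̂) = +0.395261+0.093345i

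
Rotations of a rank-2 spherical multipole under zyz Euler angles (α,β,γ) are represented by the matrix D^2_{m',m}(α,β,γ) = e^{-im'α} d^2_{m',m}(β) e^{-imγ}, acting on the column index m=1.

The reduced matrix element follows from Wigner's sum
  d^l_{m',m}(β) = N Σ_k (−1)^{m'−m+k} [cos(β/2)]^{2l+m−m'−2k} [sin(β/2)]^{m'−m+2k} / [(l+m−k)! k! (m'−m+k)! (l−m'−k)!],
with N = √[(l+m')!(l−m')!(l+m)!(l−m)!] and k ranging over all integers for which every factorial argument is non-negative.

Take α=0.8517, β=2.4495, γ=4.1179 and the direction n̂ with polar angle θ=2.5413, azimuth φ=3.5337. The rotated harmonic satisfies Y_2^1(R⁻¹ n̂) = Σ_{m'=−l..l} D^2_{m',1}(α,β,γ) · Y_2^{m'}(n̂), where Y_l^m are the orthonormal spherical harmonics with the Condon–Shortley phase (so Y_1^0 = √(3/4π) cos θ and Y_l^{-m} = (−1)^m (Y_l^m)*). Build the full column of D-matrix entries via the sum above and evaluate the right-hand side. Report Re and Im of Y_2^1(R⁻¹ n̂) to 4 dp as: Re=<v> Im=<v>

Need the full column D^2_{m',1} for m'=−2..2 at α=0.8517, β=2.4495, γ=4.1179.
cos(β/2)=0.339181, sin(β/2)=0.940721
d^2_{-2,1}: single k=3 term ⇒ +0.564735;  D = -0.421919-0.375379i
d^2_{-1,1}: k∈[2..3] ⇒ +0.305426 -0.783147 = -0.477721;  D = +0.474017-0.059374i
d^2_{0,1}: k∈[1..2] ⇒ +0.089915 -0.691656 = -0.601741;  D = +0.337026-0.498503i
d^2_{1,1}: k∈[0..1] ⇒ +0.013235 -0.305426 = -0.292191;  D = -0.074329-0.282579i
d^2_{2,1}: single k=0 term ⇒ -0.073415;  D = -0.065722-0.032717i
Y_2^{m'}(θ=2.5413,φ=3.5337) and Σ D·Y over m':
  (-0.4219-0.3754i)·(+0.0873-0.0871i)  (+0.4740-0.0594i)·(+0.3328-0.1376i)  (+0.3370-0.4985i)·(+0.3289+0.0000i)  (-0.0743-0.2826i)·(-0.3328-0.1376i)  (-0.0657-0.0327i)·(+0.0873+0.0871i)
Y_2^1(R⁻¹ n̂) = +0.173875-0.149266i

Re=0.1739 Im=-0.1493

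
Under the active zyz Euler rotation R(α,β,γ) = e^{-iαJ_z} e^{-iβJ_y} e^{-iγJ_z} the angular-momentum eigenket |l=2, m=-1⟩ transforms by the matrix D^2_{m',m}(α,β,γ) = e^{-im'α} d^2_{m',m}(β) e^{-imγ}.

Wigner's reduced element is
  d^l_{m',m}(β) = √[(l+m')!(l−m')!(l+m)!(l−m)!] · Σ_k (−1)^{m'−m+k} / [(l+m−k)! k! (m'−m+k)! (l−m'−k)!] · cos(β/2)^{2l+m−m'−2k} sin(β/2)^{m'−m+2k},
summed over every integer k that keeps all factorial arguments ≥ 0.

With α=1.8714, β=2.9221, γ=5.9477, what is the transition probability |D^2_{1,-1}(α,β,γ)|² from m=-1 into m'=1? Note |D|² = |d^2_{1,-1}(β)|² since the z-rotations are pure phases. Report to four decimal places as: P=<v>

P=0.8847

Split into d^2_{1,-1}(β=2.9221) × two z-phases.
c=cos(2.9221/2)=0.109526, s=sin(2.9221/2)=0.993984; N=√[6·1·1·6]=6.000000
Admissible k: 0..1 (factorial args all ≥0)
  k=0: (−1)^2·6.0000/(2)·0.1095^2·0.9940^2 = +0.035556
  k=1: (−1)^3·6.0000/(6)·0.1095^0·0.9940^4 = -0.976152
d^2_{1,-1}(2.9221) = +0.035556 -0.976152 = -0.940596
|D^2_{1,-1}|² = |d^2_{1,-1}(β)|² = (-0.940596)² = 0.884720 (the z-rotation phases have unit modulus)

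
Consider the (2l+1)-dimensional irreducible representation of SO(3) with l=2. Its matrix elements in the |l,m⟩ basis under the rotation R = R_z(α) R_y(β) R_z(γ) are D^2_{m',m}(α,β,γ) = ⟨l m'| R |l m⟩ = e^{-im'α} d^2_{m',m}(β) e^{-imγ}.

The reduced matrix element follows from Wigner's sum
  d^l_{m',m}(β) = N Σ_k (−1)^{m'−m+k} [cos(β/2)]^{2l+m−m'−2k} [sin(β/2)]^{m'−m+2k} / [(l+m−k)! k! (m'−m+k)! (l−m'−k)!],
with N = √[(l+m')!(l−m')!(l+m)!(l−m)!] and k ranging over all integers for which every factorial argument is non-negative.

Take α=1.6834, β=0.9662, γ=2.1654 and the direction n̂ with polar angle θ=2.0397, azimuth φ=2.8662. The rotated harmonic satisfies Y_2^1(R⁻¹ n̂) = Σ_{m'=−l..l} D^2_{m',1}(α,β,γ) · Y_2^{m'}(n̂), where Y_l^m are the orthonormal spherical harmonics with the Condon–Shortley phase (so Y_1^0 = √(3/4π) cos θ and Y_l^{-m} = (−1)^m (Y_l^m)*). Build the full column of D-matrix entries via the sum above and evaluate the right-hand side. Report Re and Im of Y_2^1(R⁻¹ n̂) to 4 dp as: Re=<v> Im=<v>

Re=-0.0059 Im=0.0149

Need the full column D^2_{m',1} for m'=−2..2 at α=1.6834, β=0.9662, γ=2.1654.
cos(β/2)=0.885559, sin(β/2)=0.464527
d^2_{-2,1}: single k=3 term ⇒ +0.177533;  D = +0.064099+0.165558i
d^2_{-1,1}: k∈[2..3] ⇒ +0.507665 -0.046563 = +0.461102;  D = +0.408569-0.213745i
d^2_{0,1}: k∈[1..2] ⇒ +0.790204 -0.217433 = +0.572771;  D = -0.320855-0.474466i
d^2_{1,1}: k∈[0..1] ⇒ +0.614993 -0.507665 = +0.107328;  D = -0.081588+0.069732i
d^2_{2,1}: single k=0 term ⇒ -0.645198;  D = -0.471651-0.440257i
Y_2^{m'}(θ=2.0397,φ=2.8662) and Σ D·Y over m':
  (+0.0641+0.1656i)·(+0.2619+0.1609i)  (+0.4086-0.2137i)·(+0.2997+0.0847i)  (-0.3209-0.4745i)·(-0.1222+0.0000i)  (-0.0816+0.0697i)·(-0.2997+0.0847i)  (-0.4717-0.4403i)·(+0.2619-0.1609i)
Y_2^1(R⁻¹ n̂) = -0.005916+0.014930i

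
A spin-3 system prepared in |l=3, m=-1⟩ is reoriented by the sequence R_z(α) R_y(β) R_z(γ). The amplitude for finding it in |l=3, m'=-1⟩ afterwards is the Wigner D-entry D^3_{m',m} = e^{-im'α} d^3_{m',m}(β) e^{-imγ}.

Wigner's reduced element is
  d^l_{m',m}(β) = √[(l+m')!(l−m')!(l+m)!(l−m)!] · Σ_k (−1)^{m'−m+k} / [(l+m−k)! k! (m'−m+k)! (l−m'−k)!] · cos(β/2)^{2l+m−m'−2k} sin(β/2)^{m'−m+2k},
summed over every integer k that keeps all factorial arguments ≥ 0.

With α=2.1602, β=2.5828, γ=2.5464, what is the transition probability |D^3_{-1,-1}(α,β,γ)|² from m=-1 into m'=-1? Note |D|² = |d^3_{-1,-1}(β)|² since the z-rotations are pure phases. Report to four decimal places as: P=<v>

P=0.1206

D^3_{-1,-1}(2.1602,2.5828,2.5464) = e^{-i·-1·2.1602}·d^3_{-1,-1}(2.5828)·e^{-i·-1·2.5464}. Compute d first:
With c≡cos(β/2)=0.275775 and s≡sin(β/2)=0.961222, N=[2·24·2·24]^{1/2}=48.000000
k: max(0,(-1)−(-1))=0 … min(3+(-1),3−(-1))=2
  k=0: (−1)^0·48.0000/(48)·0.2758^6·0.9612^0 = +0.000440
  k=1: (−1)^1·48.0000/(6)·0.2758^4·0.9612^2 = -0.042752
  k=2: (−1)^2·48.0000/(8)·0.2758^2·0.9612^4 = +0.389545
d^3_{-1,-1}(2.5828) = +0.000440 -0.042752 +0.389545 = +0.347232
|D^3_{-1,-1}|² = |d^3_{-1,-1}(β)|² = (+0.347232)² = 0.120570 (the z-rotation phases have unit modulus)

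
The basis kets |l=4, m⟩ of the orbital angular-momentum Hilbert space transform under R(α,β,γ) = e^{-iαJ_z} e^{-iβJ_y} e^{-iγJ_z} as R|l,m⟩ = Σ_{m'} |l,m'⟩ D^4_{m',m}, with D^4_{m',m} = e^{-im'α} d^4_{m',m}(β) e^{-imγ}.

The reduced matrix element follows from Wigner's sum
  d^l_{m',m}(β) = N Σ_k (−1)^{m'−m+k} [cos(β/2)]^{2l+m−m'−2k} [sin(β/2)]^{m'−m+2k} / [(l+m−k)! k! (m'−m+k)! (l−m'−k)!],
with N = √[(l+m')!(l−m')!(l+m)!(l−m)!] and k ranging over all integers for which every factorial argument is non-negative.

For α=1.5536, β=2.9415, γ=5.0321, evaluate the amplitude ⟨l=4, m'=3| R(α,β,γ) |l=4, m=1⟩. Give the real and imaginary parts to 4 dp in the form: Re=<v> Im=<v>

Split into d^4_{3,1}(β=2.9415) × two z-phases.
Half-angle: c=0.099880, s=0.995000. N=√(5040·1·120·6)=1904.940944
k: max(0,(1)−(3))=0 … min(4+(1),4−(3))=1
  k=0: (−1)^2·1904.9409/(240)·0.0999^6·0.9950^2 = +0.000008
  k=1: (−1)^3·1904.9409/(144)·0.0999^4·0.9950^4 = -0.001290
d^4_{3,1}(2.9415) = +0.000008 -0.001290 = -0.001283
D = (-0.051566+0.998670i)·(-0.001283)·(+0.314292+0.949326i) = +0.001237-0.000340i

Re=0.0012 Im=-0.0003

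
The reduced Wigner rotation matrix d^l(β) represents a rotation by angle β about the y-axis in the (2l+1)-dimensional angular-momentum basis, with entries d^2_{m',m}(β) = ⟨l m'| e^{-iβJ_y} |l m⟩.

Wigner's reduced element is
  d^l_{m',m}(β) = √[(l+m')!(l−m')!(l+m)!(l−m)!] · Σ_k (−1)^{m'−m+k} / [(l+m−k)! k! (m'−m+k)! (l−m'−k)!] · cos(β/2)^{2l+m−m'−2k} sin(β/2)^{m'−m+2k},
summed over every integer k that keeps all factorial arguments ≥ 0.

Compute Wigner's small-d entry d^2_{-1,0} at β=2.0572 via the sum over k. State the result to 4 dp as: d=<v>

d^2_{-1,0}(β=2.0572) via Wigner's sum:
c=cos(2.0572/2)=0.516019, s=sin(2.0572/2)=0.856577; N=√[1·6·2·2]=4.898979
Admissible k: 1..2 (factorial args all ≥0)
  k=1: (−1)^0·4.8990/(2)·0.5160^3·0.8566^1 = +0.288296
  k=2: (−1)^1·4.8990/(2)·0.5160^1·0.8566^3 = -0.794403
d^2_{-1,0}(2.0572) = +0.288296 -0.794403 = -0.506107

d=-0.5061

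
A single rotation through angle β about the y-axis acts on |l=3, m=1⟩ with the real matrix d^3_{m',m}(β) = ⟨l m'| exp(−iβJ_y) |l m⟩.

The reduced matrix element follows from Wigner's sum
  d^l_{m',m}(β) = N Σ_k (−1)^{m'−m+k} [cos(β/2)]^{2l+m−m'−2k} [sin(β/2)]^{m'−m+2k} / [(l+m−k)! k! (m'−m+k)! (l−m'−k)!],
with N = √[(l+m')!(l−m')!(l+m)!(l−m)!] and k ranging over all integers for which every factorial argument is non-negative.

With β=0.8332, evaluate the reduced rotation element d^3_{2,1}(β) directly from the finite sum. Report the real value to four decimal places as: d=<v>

d^3_{2,1}(β=0.8332) via Wigner's sum:
With c≡cos(β/2)=0.914470 and s≡sin(β/2)=0.404654, N=[120·1·24·2]^{1/2}=75.894664
The bounds max(0,m−m')=0 and min(l+m,l−m')=1 give 2 terms
  k=0: (−1)^1·75.8947/(24)·0.9145^5·0.4047^1 = -0.818334
  k=1: (−1)^2·75.8947/(12)·0.9145^3·0.4047^3 = +0.320471
d^3_{2,1}(0.8332) = -0.818334 +0.320471 = -0.497863

d=-0.4979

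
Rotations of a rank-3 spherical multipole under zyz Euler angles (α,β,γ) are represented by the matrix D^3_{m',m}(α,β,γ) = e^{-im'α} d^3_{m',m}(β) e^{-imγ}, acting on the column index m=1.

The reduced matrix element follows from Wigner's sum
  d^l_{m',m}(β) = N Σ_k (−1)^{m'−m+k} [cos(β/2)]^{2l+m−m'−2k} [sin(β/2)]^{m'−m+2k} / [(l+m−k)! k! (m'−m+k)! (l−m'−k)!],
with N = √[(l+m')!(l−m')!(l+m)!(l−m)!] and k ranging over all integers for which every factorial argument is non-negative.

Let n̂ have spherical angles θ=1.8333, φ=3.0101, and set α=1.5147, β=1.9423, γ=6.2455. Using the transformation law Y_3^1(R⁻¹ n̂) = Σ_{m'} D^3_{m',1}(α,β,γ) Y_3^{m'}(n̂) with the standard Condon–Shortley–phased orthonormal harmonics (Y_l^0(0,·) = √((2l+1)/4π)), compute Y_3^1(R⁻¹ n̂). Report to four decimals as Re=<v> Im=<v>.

Re=0.0502 Im=0.2725

Need the full column D^3_{m',1} for m'=−3..3 at α=1.5147, β=1.9423, γ=6.2455.
cos(β/2)=0.564351, sin(β/2)=0.825535
d^3_{-3,1}: single k=4 term ⇒ +0.572910;  D = -0.074612-0.568030i
d^3_{-2,1}: k∈[3..4] ⇒ +0.639564 -0.684269 = -0.044706;  D = +0.044582-0.003328i
d^3_{-1,1}: k∈[2..4] ⇒ +0.414780 -1.183397 +0.316529 = -0.452087;  D = -0.008323-0.452011i
d^3_{0,1}: k∈[1..3] ⇒ +0.163708 -1.050910 +0.749580 = -0.137622;  D = -0.137525-0.005185i
d^3_{1,1}: k∈[0..2] ⇒ +0.032307 -0.553041 +0.887548 = +0.366814;  D = +0.034350-0.365202i
d^3_{2,1}: k∈[0..1] ⇒ -0.149445 +0.639564 = +0.490119;  D = -0.484624-0.073183i
d^3_{3,1}: single k=0 term ⇒ +0.267740;  D = -0.054758+0.262080i
Y_3^{m'}(θ=1.8333,φ=3.0101) and Σ D·Y over m':
  (-0.0746-0.5680i)·(-0.3469-0.1444i)  (+0.0446-0.0033i)·(-0.2388-0.0643i)  (-0.0083-0.4520i)·(+0.2052+0.0271i)  (-0.1375-0.0052i)·(+0.2579+0.0000i)  (+0.0343-0.3652i)·(-0.2052+0.0271i)  (-0.4846-0.0732i)·(-0.2388+0.0643i)  (-0.0548+0.2621i)·(+0.3469-0.1444i)
Y_3^1(R⁻¹ n̂) = +0.050247+0.272478i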